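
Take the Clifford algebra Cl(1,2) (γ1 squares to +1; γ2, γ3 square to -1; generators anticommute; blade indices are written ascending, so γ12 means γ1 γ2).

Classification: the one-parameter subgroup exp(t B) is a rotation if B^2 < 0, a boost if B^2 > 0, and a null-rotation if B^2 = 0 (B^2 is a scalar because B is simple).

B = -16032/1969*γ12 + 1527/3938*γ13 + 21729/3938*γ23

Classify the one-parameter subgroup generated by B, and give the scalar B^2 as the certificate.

B^2 term by term: the squares give (-16032/1969)^2*(γ12)^2 + (1527/3938)^2*(γ13)^2 + (21729/3938)^2*(γ23)^2 = 257025024/3876961*(+1) + 2331729/15507844*(+1) + 472149441/15507844*(-1) = 36 (each basis 2-blade squares to minus the product of its generators' squares); cross terms between blades sharing an index anticommute and cancel. So B^2 = 36.
Answer: boost, certificate B^2 = 36. The invariant at work: B^2 = 36 is unchanged by conjugation, hence its sign classifies the subgroup whatever basis B is written in.


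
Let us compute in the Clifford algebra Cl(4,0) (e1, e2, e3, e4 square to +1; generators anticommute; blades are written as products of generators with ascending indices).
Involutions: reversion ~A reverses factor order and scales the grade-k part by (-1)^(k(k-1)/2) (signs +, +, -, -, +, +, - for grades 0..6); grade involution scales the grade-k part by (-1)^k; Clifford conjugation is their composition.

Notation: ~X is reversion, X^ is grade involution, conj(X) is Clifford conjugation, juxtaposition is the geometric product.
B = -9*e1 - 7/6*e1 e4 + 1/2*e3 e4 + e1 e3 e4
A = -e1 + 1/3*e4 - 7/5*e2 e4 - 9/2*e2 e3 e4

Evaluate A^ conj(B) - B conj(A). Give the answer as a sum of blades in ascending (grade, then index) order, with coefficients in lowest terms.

first term: 9 + 7/18*e1 + 9/4*e2 - 1/6*e3 + 7/6*e4 + 43/15*e1 e2 - 1/3*e1 e3 + 3*e1 e4 - 7/10*e2 e3 + e3 e4 - 77/20*e1 e2 e3 - 63/5*e1 e2 e4 - 1/2*e1 e3 e4 - 81/2*e1 e2 e3 e4
second term: -9 + 7/18*e1 + 9/4*e2 - 1/6*e3 + 7/6*e4 + 92/15*e1 e2 - 1/3*e1 e3 + 3*e1 e4 + 7/10*e2 e3 + e3 e4 + 133/20*e1 e2 e3 - 63/5*e1 e2 e4 + 1/2*e1 e3 e4 + 81/2*e1 e2 e3 e4
Answer: 18 - 49/15*e1 e2 - 7/5*e2 e3 - 21/2*e1 e2 e3 - e1 e3 e4 - 81*e1 e2 e3 e4


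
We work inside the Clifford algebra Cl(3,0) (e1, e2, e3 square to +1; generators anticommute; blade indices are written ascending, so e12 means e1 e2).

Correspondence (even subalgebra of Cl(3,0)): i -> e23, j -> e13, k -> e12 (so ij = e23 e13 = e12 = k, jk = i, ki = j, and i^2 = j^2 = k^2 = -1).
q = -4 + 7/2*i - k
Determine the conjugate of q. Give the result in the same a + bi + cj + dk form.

In blades: q = -4 - e12 + 7/2*e23.
Quaternion conjugation is reversion on the even subalgebra: the scalar is fixed and every grade-2 blade flips sign, giving -4 + e12 - 7/2*e23; translating back:
Answer: -4 - 7/2*i + k


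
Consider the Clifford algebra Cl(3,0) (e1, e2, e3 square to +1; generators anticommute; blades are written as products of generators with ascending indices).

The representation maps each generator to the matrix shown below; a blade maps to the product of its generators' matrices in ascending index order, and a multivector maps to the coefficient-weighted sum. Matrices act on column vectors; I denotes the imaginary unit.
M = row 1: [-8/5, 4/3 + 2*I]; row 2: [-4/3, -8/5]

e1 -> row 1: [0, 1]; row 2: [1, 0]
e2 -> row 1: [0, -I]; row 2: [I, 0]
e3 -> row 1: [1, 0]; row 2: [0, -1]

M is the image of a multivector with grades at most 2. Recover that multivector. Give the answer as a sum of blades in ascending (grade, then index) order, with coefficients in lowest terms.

Method: 1, rho(e1), rho(e2), rho(e3) form a trace-orthogonal basis of the 2x2 complex matrices (tr(X Y) = 2 if X = Y, else 0), so M = m0*1 + m1*rho(e1) + m2*rho(e2) + m3*rho(e3) with m0 = tr(M)/2 = -8/5, m1 = tr(M rho(e1))/2 = I, m2 = tr(M rho(e2))/2 = -1 + 4*I/3, m3 = tr(M rho(e3))/2 = 0.
Multiplying table entries, the bivector images are rho(e1 e2) = I*rho(e3), rho(e1 e3) = -I*rho(e2), rho(e2 e3) = I*rho(e1); with real blade coefficients the real parts of m0..m3 are the coefficients of 1, e1, e2, e3 and the imaginary parts give the bivectors (e2 e3: Im m1, e1 e3: -Im m2, e1 e2: Im m3).
Answer: -8/5 - e2 - 4/3*e1 e3 + e2 e3


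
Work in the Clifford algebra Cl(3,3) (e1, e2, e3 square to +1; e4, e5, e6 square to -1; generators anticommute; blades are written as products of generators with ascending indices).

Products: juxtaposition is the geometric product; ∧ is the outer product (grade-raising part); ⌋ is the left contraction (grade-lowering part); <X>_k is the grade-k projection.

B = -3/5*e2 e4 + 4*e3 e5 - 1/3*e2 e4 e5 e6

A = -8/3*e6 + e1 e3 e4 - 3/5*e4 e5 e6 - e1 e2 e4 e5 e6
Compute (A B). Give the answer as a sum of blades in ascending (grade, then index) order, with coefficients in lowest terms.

step 1: -1/3*e1 - 1/5*e2 + 3/5*e1 e2 e3 - 4*e1 e4 e5 + 3/5*e1 e5 e6 + 8/9*e2 e4 e5 + 8/5*e2 e4 e6 + 9/25*e2 e5 e6 + 12/5*e3 e4 e6 - 32/3*e3 e5 e6 + 4*e1 e2 e3 e4 e6 + 1/3*e1 e2 e3 e5 e6
Answer: -1/3*e1 - 1/5*e2 + 3/5*e1 e2 e3 - 4*e1 e4 e5 + 3/5*e1 e5 e6 + 8/9*e2 e4 e5 + 8/5*e2 e4 e6 + 9/25*e2 e5 e6 + 12/5*e3 e4 e6 - 32/3*e3 e5 e6 + 4*e1 e2 e3 e4 e6 + 1/3*e1 e2 e3 e5 e6


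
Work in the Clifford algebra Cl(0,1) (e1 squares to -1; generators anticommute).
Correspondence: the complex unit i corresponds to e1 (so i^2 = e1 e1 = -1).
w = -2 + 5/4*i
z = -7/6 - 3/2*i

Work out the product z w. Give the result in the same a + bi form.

In blades: z = -7/6 - 3/2*e1, w = -2 + 5/4*e1.
Distribute z over w term by term (generator squares from the signature, products reordered to ascending indices): (-7/6)*w = 7/3 - 35/24*e1; (-3/2*e1)*w = 15/8 + 3*e1.
Sum: 101/24 + 37/24*e1; translating back through the correspondence:
Answer: 101/24 + 37/24*i


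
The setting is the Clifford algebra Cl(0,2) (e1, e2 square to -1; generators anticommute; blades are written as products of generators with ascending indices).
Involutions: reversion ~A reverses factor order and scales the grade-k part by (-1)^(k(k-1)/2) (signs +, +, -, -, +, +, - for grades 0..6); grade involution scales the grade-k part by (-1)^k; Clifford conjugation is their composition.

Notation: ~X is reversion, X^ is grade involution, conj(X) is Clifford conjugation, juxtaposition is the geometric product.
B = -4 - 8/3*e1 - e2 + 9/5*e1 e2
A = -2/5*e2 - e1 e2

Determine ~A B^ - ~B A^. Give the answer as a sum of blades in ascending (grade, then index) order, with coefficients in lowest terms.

first term: -7/5 - 43/25*e1 + 64/15*e2 - 44/15*e1 e2
second term: -7/5 + 43/25*e1 - 64/15*e2 + 44/15*e1 e2
Answer: -86/25*e1 + 128/15*e2 - 88/15*e1 e2


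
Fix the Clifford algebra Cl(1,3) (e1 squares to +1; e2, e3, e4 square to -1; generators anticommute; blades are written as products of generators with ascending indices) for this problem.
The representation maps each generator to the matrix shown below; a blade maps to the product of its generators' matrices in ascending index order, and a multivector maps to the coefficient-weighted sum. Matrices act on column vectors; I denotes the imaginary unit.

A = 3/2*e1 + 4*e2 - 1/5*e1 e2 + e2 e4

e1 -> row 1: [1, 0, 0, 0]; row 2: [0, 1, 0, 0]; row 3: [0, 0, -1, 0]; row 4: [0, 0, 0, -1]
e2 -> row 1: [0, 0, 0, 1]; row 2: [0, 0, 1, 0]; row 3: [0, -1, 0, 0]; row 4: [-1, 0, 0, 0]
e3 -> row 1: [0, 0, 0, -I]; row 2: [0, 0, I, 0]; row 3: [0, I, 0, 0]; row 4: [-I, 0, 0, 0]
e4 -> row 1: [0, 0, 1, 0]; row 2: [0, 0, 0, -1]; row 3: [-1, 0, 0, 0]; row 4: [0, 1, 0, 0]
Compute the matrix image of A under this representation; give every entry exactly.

Bivector images (products of the table entries): rho(e1 e2) = rho(e1)rho(e2) = row 1: [0, 0, 0, 1]; row 2: [0, 0, 1, 0]; row 3: [0, 1, 0, 0]; row 4: [1, 0, 0, 0]; rho(e2 e4) = rho(e2)rho(e4) = row 1: [0, 1, 0, 0]; row 2: [-1, 0, 0, 0]; row 3: [0, 0, 0, 1]; row 4: [0, 0, -1, 0].
M = (3/2)*rho(e1) + (4)*rho(e2) + (-1/5)*rho(e1 e2) + (1)*rho(e2 e4), summed entrywise:
Answer: row 1: [3/2, 1, 0, 19/5]; row 2: [-1, 3/2, 19/5, 0]; row 3: [0, -21/5, -3/2, 1]; row 4: [-21/5, 0, -1, -3/2]


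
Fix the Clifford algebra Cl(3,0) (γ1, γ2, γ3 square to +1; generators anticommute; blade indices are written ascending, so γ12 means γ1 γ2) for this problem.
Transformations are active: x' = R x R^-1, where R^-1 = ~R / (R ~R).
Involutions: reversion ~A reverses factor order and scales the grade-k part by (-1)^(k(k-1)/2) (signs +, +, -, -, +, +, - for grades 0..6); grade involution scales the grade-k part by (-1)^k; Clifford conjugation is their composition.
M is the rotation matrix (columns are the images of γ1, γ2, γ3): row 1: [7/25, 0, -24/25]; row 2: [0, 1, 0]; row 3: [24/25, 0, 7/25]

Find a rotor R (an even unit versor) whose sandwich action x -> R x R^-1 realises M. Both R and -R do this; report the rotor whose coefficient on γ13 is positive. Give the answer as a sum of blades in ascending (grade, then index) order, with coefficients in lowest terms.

Method: write R = a + b12*γ12 + b13*γ13 + b23*γ23 with a^2 + b12^2 + b13^2 + b23^2 = 1 (so R^-1 = ~R). Expanding the columns R e_j ~R gives tr M = 4a^2 - 1 and, from the antisymmetric part, M21 - M12 = -4a*b12, M13 - M31 = 4a*b13, M32 - M23 = -4a*b23.
Here tr M = 39/25, so a^2 = (1 + tr M)/4 = 16/25 and a = ±4/5. Taking a = 4/5: M21 - M12 = 0, M13 - M31 = -48/25, M32 - M23 = 0, giving b12 = 0, b13 = -3/5, b23 = 0, i.e. R = 4/5 - 3/5*γ13.
Its γ13 coefficient is negative, so report the other preimage -R.
Answer: -4/5 + 3/5*γ13. Sheet selection: the two-to-one cover makes ±R indistinguishable at the matrix level (trace 39/25), so uniqueness comes from the required sign on γ13.


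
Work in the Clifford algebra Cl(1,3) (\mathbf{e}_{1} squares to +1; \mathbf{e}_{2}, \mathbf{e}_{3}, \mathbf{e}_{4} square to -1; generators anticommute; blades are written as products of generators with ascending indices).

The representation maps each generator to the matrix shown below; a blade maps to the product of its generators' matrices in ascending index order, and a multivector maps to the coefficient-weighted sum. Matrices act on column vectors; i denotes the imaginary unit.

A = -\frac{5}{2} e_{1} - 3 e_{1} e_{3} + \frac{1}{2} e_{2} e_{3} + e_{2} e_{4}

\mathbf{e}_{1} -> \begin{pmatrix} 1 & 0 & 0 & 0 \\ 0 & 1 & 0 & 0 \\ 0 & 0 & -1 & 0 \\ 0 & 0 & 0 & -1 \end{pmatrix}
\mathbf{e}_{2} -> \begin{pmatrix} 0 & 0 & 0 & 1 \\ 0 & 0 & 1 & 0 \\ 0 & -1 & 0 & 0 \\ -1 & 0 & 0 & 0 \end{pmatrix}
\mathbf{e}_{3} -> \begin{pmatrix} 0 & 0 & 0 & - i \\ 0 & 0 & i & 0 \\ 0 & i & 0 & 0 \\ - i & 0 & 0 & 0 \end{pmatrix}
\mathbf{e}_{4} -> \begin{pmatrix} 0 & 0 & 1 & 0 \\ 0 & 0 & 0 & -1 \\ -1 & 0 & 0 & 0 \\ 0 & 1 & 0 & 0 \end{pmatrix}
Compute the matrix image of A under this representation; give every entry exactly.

Bivector images (products of the table entries): rho(e_{1} e_{3}) = rho(\mathbf{e}_{1})rho(\mathbf{e}_{3}) = \begin{pmatrix} 0 & 0 & 0 & - i \\ 0 & 0 & i & 0 \\ 0 & - i & 0 & 0 \\ i & 0 & 0 & 0 \end{pmatrix}; rho(e_{2} e_{3}) = rho(\mathbf{e}_{2})rho(\mathbf{e}_{3}) = \begin{pmatrix} - i & 0 & 0 & 0 \\ 0 & i & 0 & 0 \\ 0 & 0 & - i & 0 \\ 0 & 0 & 0 & i \end{pmatrix}; rho(e_{2} e_{4}) = rho(\mathbf{e}_{2})rho(\mathbf{e}_{4}) = \begin{pmatrix} 0 & 1 & 0 & 0 \\ -1 & 0 & 0 & 0 \\ 0 & 0 & 0 & 1 \\ 0 & 0 & -1 & 0 \end{pmatrix}.
M = (-\frac{5}{2})*rho(e_{1}) + (-3)*rho(e_{1} e_{3}) + (\frac{1}{2})*rho(e_{2} e_{3}) + (1)*rho(e_{2} e_{4}), summed entrywise:
Answer: \begin{pmatrix} - \frac{5}{2} - \frac{i}{2} & 1 & 0 & 3 i \\ -1 & - \frac{5}{2} + \frac{i}{2} & - 3 i & 0 \\ 0 & 3 i & \frac{5}{2} - \frac{i}{2} & 1 \\ - 3 i & 0 & -1 & \frac{5}{2} + \frac{i}{2} \end{pmatrix}


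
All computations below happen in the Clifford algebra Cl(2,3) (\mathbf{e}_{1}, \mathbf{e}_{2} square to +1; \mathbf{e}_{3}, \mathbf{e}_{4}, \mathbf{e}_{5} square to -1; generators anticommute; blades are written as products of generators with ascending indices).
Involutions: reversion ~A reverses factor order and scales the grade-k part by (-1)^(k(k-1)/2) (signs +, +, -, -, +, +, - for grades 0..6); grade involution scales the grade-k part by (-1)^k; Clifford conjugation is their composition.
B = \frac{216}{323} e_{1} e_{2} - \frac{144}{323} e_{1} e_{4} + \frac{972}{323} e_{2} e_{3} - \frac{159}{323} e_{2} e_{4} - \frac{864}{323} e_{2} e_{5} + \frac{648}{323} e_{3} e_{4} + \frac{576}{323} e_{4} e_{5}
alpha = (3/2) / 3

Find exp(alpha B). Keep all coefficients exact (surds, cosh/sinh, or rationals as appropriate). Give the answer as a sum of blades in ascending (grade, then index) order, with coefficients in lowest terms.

B^2 term by term: the squares give (\frac{216}{323})^2*(e_{1} e_{2})^2 + (-\frac{144}{323})^2*(e_{1} e_{4})^2 + (\frac{972}{323})^2*(e_{2} e_{3})^2 + (-\frac{159}{323})^2*(e_{2} e_{4})^2 + (-\frac{864}{323})^2*(e_{2} e_{5})^2 + (\frac{648}{323})^2*(e_{3} e_{4})^2 + (\frac{576}{323})^2*(e_{4} e_{5})^2 = \frac{46656}{104329}*(-1) + \frac{20736}{104329}*(+1) + \frac{944784}{104329}*(+1) + \frac{25281}{104329}*(+1) + \frac{746496}{104329}*(+1) + \frac{419904}{104329}*(-1) + \frac{331776}{104329}*(-1) = 9 (each basis 2-blade squares to minus the product of its generators' squares); cross terms between blades sharing an index anticommute and cancel; the commuting (index-disjoint) pairs give grade-4 terms 2*c*c'*(blade product), which cancel blade by blade — e_{1} e_{2} e_{3} e_{4}: \frac{279936}{104329} - \frac{279936}{104329} = 0; e_{1} e_{2} e_{4} e_{5}: \frac{248832}{104329} - \frac{248832}{104329} = 0; e_{2} e_{3} e_{4} e_{5}: \frac{1119744}{104329} - \frac{1119744}{104329} = 0 — confirming B is simple. So B^2 = 9.
B^2 = 9 — since the square is positive, the closed form is hyperbolic: l = 3, alpha*l = \frac{3}{2}, so exp(alpha B) = cosh(\frac{3}{2}) + (sinh(\frac{3}{2})/3)*B = \cosh{\left(\frac{3}{2} \right)} + (\frac{\sinh{\left(\frac{3}{2} \right)}}{3})*B.
Answer: \cosh{\left(\frac{3}{2} \right)} + \frac{72 \sinh{\left(\frac{3}{2} \right)}}{323} e_{1} e_{2} - \frac{48 \sinh{\left(\frac{3}{2} \right)}}{323} e_{1} e_{4} + \frac{324 \sinh{\left(\frac{3}{2} \right)}}{323} e_{2} e_{3} - \frac{53 \sinh{\left(\frac{3}{2} \right)}}{323} e_{2} e_{4} - \frac{288 \sinh{\left(\frac{3}{2} \right)}}{323} e_{2} e_{5} + \frac{216 \sinh{\left(\frac{3}{2} \right)}}{323} e_{3} e_{4} + \frac{192 \sinh{\left(\frac{3}{2} \right)}}{323} e_{4} e_{5}


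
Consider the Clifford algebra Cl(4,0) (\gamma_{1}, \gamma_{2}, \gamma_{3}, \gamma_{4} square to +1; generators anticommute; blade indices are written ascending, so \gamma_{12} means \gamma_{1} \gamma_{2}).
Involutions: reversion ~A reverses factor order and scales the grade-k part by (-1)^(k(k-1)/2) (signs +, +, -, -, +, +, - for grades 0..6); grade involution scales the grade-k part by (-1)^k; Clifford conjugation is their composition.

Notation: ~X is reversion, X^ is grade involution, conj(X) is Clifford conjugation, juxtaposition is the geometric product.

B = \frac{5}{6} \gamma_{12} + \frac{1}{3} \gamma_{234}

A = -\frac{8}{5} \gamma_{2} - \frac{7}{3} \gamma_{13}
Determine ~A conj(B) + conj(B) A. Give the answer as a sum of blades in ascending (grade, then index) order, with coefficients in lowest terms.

first term: -\frac{4}{3} \gamma_{1} - \frac{35}{18} \gamma_{23} - \frac{8}{15} \gamma_{34} - \frac{7}{9} \gamma_{124}
second term: \frac{4}{3} \gamma_{1} - \frac{35}{18} \gamma_{23} - \frac{8}{15} \gamma_{34} - \frac{7}{9} \gamma_{124}
Answer: -\frac{35}{9} \gamma_{23} - \frac{16}{15} \gamma_{34} - \frac{14}{9} \gamma_{124}


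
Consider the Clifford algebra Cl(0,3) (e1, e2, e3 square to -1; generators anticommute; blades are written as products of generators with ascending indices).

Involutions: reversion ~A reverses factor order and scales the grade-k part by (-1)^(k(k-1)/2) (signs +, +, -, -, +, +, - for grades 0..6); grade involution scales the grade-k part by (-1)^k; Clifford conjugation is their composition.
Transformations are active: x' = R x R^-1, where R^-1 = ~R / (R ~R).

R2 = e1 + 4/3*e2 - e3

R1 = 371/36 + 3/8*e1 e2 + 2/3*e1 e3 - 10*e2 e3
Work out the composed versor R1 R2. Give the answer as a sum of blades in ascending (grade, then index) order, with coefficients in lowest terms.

Distribute over the terms of R2 (each basis-blade product reordered to ascending indices, repeated generators contracted through their squares):
R1 (e1) = 371/36*e1 + 3/8*e2 + 2/3*e3 - 10*e1 e2 e3
R1 (4/3*e2) = -1/2*e1 + 371/27*e2 - 40/3*e3 - 8/9*e1 e2 e3
R1 (-e3) = 2/3*e1 - 10*e2 - 371/36*e3 - 3/8*e1 e2 e3
Summing the partial products and collecting blades:
Answer: 377/36*e1 + 889/216*e2 - 827/36*e3 - 811/72*e1 e2 e3


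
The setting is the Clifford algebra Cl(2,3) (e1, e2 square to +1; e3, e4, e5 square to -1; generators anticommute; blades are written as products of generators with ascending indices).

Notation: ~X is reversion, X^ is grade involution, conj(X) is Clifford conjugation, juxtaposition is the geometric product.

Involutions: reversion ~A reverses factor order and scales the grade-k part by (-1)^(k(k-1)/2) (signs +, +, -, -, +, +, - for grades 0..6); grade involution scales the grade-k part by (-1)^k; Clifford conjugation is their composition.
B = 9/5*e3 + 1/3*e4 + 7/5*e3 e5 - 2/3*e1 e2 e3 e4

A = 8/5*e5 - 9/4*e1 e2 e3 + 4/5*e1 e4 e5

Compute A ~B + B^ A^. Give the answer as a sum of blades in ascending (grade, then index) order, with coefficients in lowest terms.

first term: -56/25*e3 + 3/2*e4 + 81/20*e1 e2 + 4/15*e1 e5 - 72/25*e3 e5 - 8/15*e4 e5 - 63/20*e1 e2 e5 + 28/25*e1 e3 e4 - 8/15*e2 e3 e5 - 3/4*e1 e2 e3 e4 + 36/25*e1 e3 e4 e5 - 16/15*e1 e2 e3 e4 e5
second term: 56/25*e3 + 3/2*e4 + 81/20*e1 e2 + 4/15*e1 e5 + 72/25*e3 e5 + 8/15*e4 e5 + 63/20*e1 e2 e5 - 28/25*e1 e3 e4 + 8/15*e2 e3 e5 + 3/4*e1 e2 e3 e4 - 36/25*e1 e3 e4 e5 + 16/15*e1 e2 e3 e4 e5
Answer: 3*e4 + 81/10*e1 e2 + 8/15*e1 e5


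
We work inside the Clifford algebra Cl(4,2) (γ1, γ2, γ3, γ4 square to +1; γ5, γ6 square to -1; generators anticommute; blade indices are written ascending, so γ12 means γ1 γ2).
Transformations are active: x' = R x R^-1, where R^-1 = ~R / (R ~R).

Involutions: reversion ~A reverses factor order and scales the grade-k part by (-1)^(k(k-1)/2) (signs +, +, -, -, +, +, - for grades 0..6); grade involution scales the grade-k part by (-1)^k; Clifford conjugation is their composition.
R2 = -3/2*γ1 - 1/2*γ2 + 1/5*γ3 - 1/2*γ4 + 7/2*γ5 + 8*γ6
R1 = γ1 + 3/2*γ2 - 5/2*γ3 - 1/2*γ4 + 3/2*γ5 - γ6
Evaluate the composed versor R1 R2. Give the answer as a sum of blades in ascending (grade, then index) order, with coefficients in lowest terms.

Distribute over the terms of R1 (each basis-blade product reordered to ascending indices, repeated generators contracted through their squares):
(γ1) R2 = -3/2 - 1/2*γ12 + 1/5*γ13 - 1/2*γ14 + 7/2*γ15 + 8*γ16
(3/2*γ2) R2 = -3/4 + 9/4*γ12 + 3/10*γ23 - 3/4*γ24 + 21/4*γ25 + 12*γ26
(-5/2*γ3) R2 = -1/2 - 15/4*γ13 - 5/4*γ23 + 5/4*γ34 - 35/4*γ35 - 20*γ36
(-1/2*γ4) R2 = 1/4 - 3/4*γ14 - 1/4*γ24 + 1/10*γ34 - 7/4*γ45 - 4*γ46
(3/2*γ5) R2 = -21/4 + 9/4*γ15 + 3/4*γ25 - 3/10*γ35 + 3/4*γ45 + 12*γ56
(-γ6) R2 = 8 - 3/2*γ16 - 1/2*γ26 + 1/5*γ36 - 1/2*γ46 + 7/2*γ56
Summing the partial products and collecting blades:
Answer: 1/4 + 7/4*γ12 - 71/20*γ13 - 5/4*γ14 + 23/4*γ15 + 13/2*γ16 - 19/20*γ23 - γ24 + 6*γ25 + 23/2*γ26 + 27/20*γ34 - 181/20*γ35 - 99/5*γ36 - γ45 - 9/2*γ46 + 31/2*γ56


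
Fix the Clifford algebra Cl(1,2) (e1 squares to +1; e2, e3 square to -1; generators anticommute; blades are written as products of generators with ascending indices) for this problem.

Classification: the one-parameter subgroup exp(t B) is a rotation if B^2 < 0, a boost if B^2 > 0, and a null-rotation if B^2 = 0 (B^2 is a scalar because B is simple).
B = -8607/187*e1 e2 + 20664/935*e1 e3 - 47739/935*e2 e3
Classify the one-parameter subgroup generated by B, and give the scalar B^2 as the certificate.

B^2 term by term: the squares give (-8607/187)^2*(e1 e2)^2 + (20664/935)^2*(e1 e3)^2 + (-47739/935)^2*(e2 e3)^2 = 74080449/34969*(+1) + 427000896/874225*(+1) + 2279012121/874225*(-1) = 0 (each basis 2-blade squares to minus the product of its generators' squares); cross terms between blades sharing an index anticommute and cancel. So B^2 = 0.
Answer: null-rotation, certificate B^2 = 0. The scalar 0 is the complete invariant here: its sign names the subgroup type.


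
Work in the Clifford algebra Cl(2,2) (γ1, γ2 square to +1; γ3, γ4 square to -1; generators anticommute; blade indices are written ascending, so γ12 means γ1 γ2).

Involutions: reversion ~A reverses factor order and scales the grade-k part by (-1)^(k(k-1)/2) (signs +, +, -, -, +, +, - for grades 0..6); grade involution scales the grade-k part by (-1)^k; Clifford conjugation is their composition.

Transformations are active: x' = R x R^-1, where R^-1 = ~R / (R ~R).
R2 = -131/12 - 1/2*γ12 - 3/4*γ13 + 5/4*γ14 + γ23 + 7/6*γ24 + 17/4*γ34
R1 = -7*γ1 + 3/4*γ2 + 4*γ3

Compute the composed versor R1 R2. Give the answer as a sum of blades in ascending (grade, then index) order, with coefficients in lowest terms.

Distribute over the terms of R1 (each basis-blade product reordered to ascending indices, repeated generators contracted through their squares):
(-7*γ1) R2 = 917/12*γ1 + 7/2*γ2 + 21/4*γ3 - 35/4*γ4 - 7*γ123 - 49/6*γ124 - 119/4*γ134
(3/4*γ2) R2 = 3/8*γ1 - 131/16*γ2 + 3/4*γ3 + 7/8*γ4 + 9/16*γ123 - 15/16*γ124 + 51/16*γ234
(4*γ3) R2 = -3*γ1 + 4*γ2 - 131/3*γ3 - 17*γ4 - 2*γ123 - 5*γ134 - 14/3*γ234
Summing the partial products and collecting blades:
Answer: 1771/24*γ1 - 11/16*γ2 - 113/3*γ3 - 199/8*γ4 - 135/16*γ123 - 437/48*γ124 - 139/4*γ134 - 71/48*γ234


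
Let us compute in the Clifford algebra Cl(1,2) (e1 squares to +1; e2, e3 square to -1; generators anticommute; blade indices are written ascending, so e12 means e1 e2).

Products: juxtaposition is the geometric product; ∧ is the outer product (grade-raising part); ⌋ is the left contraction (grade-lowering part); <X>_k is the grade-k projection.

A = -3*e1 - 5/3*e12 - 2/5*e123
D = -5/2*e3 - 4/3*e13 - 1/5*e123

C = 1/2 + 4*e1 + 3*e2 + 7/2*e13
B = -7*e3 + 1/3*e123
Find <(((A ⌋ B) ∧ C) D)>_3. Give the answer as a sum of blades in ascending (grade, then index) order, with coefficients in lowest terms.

step 1: 2/15 - 5/9*e3 - e23
step 2: 1/15 + 8/15*e1 + 2/5*e2 - 5/18*e3 + 121/45*e13 + 7/6*e23 - 4*e123
step 3: -2743/540 + 989/135*e1 - 1691/900*e2 - 79/90*e3 - 17/2*e12 - 338/225*e13 - 83/75*e23 + 13/25*e123
step 4: 13/25*e123
Answer: 13/25*e123


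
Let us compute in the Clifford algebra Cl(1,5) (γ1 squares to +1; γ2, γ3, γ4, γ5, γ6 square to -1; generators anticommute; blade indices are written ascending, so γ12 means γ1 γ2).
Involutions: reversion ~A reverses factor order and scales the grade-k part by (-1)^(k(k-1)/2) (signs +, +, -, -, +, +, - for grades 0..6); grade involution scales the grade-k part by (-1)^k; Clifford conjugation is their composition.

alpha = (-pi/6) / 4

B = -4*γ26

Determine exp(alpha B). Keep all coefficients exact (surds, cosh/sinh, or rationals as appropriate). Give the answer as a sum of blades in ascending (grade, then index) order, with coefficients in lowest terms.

B^2 = (-4)^2*(γ26)^2 = 16*(-1) = -16 (a basis 2-blade squares to minus the product of its generators' squares).
B^2 = -16 — since the square is negative, the closed form is circular: l = 4, alpha*l = -pi/6, so exp(alpha B) = cos(-pi/6) + (sin(-pi/6)/4)*B = sqrt(3)/2 + (-1/8)*B.
Answer: sqrt(3)/2 + 1/2*γ26


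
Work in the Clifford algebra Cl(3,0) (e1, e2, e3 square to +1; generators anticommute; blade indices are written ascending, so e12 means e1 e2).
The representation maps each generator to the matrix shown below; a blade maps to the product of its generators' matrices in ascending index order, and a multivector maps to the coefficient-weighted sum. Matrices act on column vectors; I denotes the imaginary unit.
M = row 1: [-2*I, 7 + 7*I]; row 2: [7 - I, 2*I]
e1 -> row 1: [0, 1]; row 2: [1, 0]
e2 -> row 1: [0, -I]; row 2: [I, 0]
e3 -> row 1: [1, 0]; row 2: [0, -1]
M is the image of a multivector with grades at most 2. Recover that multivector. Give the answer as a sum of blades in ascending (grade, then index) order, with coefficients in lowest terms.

Method: 1, rho(e1), rho(e2), rho(e3) form a trace-orthogonal basis of the 2x2 complex matrices (tr(X Y) = 2 if X = Y, else 0), so M = m0*1 + m1*rho(e1) + m2*rho(e2) + m3*rho(e3) with m0 = tr(M)/2 = 0, m1 = tr(M rho(e1))/2 = 7 + 3*I, m2 = tr(M rho(e2))/2 = -4, m3 = tr(M rho(e3))/2 = -2*I.
Multiplying table entries, the bivector images are rho(e12) = I*rho(e3), rho(e13) = -I*rho(e2), rho(e23) = I*rho(e1); with real blade coefficients the real parts of m0..m3 are the coefficients of 1, e1, e2, e3 and the imaginary parts give the bivectors (e23: Im m1, e13: -Im m2, e12: Im m3).
Answer: 7*e1 - 4*e2 - 2*e12 + 3*e23


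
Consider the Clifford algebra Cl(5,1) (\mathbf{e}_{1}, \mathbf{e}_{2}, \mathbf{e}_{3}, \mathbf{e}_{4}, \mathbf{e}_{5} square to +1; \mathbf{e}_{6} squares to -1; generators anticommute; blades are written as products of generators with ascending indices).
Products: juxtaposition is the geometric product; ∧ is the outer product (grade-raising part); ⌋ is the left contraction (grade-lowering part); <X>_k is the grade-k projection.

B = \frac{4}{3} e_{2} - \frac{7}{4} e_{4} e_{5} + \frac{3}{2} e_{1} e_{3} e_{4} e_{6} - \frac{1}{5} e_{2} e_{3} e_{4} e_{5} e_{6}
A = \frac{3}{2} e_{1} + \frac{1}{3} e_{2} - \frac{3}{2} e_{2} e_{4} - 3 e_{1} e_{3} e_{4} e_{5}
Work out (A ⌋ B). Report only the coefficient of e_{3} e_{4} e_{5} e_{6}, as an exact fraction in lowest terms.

step 1: \frac{4}{9} + \frac{9}{4} e_{3} e_{4} e_{6} + \frac{3}{10} e_{3} e_{5} e_{6} - \frac{1}{15} e_{3} e_{4} e_{5} e_{6}
Answer: -\frac{1}{15}


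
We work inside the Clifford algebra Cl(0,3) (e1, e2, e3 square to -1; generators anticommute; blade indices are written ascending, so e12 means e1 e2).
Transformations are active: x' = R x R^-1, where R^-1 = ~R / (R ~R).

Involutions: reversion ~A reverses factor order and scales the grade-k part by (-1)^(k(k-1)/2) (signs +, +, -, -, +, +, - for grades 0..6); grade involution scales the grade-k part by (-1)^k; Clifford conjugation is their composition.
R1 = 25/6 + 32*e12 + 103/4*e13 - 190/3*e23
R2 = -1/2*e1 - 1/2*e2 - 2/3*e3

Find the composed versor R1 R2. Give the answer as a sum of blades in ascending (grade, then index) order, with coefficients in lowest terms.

Distribute over the terms of R2 (each basis-blade product reordered to ascending indices, repeated generators contracted through their squares):
R1 (-1/2*e1) = -25/12*e1 - 16*e2 - 103/8*e3 + 95/3*e123
R1 (-1/2*e2) = 16*e1 - 25/12*e2 + 95/3*e3 + 103/8*e123
R1 (-2/3*e3) = 103/6*e1 - 380/9*e2 - 25/9*e3 - 64/3*e123
Summing the partial products and collecting blades:
Answer: 373/12*e1 - 2171/36*e2 + 1153/72*e3 + 557/24*e123


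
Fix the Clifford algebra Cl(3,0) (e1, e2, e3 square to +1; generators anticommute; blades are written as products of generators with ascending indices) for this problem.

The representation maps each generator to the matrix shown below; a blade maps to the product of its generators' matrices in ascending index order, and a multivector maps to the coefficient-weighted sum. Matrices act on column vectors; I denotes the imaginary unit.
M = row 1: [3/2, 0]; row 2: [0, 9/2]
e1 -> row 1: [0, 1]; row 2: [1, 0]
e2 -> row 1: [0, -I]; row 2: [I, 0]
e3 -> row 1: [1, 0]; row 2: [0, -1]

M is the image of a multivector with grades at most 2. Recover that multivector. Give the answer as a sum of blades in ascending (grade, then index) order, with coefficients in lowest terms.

Method: 1, rho(e1), rho(e2), rho(e3) form a trace-orthogonal basis of the 2x2 complex matrices (tr(X Y) = 2 if X = Y, else 0), so M = m0*1 + m1*rho(e1) + m2*rho(e2) + m3*rho(e3) with m0 = tr(M)/2 = 3, m1 = tr(M rho(e1))/2 = 0, m2 = tr(M rho(e2))/2 = 0, m3 = tr(M rho(e3))/2 = -3/2.
Multiplying table entries, the bivector images are rho(e1 e2) = I*rho(e3), rho(e1 e3) = -I*rho(e2), rho(e2 e3) = I*rho(e1); with real blade coefficients the real parts of m0..m3 are the coefficients of 1, e1, e2, e3 and the imaginary parts give the bivectors (e2 e3: Im m1, e1 e3: -Im m2, e1 e2: Im m3).
Answer: 3 - 3/2*e3


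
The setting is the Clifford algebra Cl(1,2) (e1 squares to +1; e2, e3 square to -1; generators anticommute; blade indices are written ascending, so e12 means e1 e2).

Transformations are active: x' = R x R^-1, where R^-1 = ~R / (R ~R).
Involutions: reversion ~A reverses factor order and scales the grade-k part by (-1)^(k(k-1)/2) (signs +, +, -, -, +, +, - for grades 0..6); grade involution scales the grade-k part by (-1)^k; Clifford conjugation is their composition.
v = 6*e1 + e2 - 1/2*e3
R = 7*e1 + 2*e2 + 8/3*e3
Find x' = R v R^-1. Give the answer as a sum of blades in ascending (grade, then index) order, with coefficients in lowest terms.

~R = 7*e1 + 2*e2 + 8/3*e3, and R ~R = 341/9, so R^-1 = ~R / (341/9).
R v = 124/3 - 5*e12 - 39/2*e13 - 11/3*e23
Answer: 102/11*e1 + 37/11*e2 + 139/22*e3


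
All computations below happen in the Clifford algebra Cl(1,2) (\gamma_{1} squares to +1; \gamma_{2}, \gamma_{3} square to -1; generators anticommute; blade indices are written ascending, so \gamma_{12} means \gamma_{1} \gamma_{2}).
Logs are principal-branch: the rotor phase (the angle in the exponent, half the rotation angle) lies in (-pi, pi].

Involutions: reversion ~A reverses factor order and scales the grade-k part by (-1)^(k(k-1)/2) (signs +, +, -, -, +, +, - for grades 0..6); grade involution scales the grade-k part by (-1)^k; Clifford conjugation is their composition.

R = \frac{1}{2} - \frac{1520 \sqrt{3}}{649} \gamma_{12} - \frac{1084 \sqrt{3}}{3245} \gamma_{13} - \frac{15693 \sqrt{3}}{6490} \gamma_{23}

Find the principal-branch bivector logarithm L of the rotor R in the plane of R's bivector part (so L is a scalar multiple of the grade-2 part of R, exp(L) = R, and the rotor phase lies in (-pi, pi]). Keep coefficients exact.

The scalar part of R is \frac{1}{2}, which fixes the principal-branch rotor phase; the unit plane is then the bivector part divided by the sine of that phase, and L is that plane scaled by the phase.
Concretely: cos(phase) = \frac{1}{2} gives phase = ±\frac{\pi}{3}, and since phase/sin(phase) is even the sign is immaterial: L = (phase/sin(phase)) * <R>_2 = (\frac{2 \sqrt{3} \pi}{9}) * <R>_2.
Answer: - \frac{3040 \pi}{1947} \gamma_{12} - \frac{2168 \pi}{9735} \gamma_{13} - \frac{5231 \pi}{3245} \gamma_{23}


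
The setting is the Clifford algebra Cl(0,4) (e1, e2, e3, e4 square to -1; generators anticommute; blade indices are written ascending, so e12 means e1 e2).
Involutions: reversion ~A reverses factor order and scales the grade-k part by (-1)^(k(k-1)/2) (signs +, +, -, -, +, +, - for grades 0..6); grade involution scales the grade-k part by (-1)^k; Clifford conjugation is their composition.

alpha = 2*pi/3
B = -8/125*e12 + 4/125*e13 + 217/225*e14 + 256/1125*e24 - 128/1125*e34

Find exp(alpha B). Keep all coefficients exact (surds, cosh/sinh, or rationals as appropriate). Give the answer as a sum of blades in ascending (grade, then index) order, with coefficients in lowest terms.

B^2 term by term: the squares give (-8/125)^2*(e12)^2 + (4/125)^2*(e13)^2 + (217/225)^2*(e14)^2 + (256/1125)^2*(e24)^2 + (-128/1125)^2*(e34)^2 = 64/15625*(-1) + 16/15625*(-1) + 47089/50625*(-1) + 65536/1265625*(-1) + 16384/1265625*(-1) = -1 (each basis 2-blade squares to minus the product of its generators' squares); cross terms between blades sharing an index anticommute and cancel; the commuting (index-disjoint) pairs give grade-4 terms 2*c*c'*(blade product), which cancel blade by blade — e1234: 2048/140625 - 2048/140625 = 0 — confirming B is simple. So B^2 = -1.
B^2 = -1 — a negative square means the series sums to a rotation: l = 1, alpha*l = 2*pi/3, so exp(alpha B) = cos(2*pi/3) + (sin(2*pi/3)/1)*B = -1/2 + (sqrt(3)/2)*B.
Answer: -1/2 - 4*sqrt(3)/125*e12 + 2*sqrt(3)/125*e13 + 217*sqrt(3)/450*e14 + 128*sqrt(3)/1125*e24 - 64*sqrt(3)/1125*e34


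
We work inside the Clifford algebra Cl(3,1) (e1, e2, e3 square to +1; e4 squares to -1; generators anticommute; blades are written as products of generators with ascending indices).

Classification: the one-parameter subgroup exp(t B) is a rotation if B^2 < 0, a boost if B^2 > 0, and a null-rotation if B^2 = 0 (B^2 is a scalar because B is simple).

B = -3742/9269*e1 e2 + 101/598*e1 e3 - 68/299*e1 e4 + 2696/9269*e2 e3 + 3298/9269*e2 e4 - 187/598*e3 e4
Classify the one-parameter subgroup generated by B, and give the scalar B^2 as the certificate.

B^2 term by term: the squares give (-3742/9269)^2*(e1 e2)^2 + (101/598)^2*(e1 e3)^2 + (-68/299)^2*(e1 e4)^2 + (2696/9269)^2*(e2 e3)^2 + (3298/9269)^2*(e2 e4)^2 + (-187/598)^2*(e3 e4)^2 = 14002564/85914361*(-1) + 10201/357604*(-1) + 4624/89401*(+1) + 7268416/85914361*(-1) + 10876804/85914361*(+1) + 34969/357604*(+1) = 0 (each basis 2-blade squares to minus the product of its generators' squares); cross terms between blades sharing an index anticommute and cancel; the commuting (index-disjoint) pairs give grade-4 terms 2*c*c'*(blade product), which cancel blade by blade — e1 e2 e3 e4: 699754/2771431 - 333098/2771431 - 366656/2771431 = 0 — confirming B is simple. So B^2 = 0.
Answer: null-rotation, certificate B^2 = 0. Check the certificate: B^2 = 0, and that sign is decisive whatever form B takes.


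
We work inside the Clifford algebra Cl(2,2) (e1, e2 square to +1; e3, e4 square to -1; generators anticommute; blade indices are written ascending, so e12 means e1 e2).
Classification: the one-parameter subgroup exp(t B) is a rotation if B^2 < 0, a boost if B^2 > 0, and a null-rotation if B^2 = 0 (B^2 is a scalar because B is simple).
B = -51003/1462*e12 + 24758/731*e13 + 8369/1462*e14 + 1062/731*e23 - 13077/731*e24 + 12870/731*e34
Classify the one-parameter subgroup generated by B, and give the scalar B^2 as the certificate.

B^2 term by term: the squares give (-51003/1462)^2*(e12)^2 + (24758/731)^2*(e13)^2 + (8369/1462)^2*(e14)^2 + (1062/731)^2*(e23)^2 + (-13077/731)^2*(e24)^2 + (12870/731)^2*(e34)^2 = 2601306009/2137444*(-1) + 612958564/534361*(+1) + 70040161/2137444*(+1) + 1127844/534361*(+1) + 171007929/534361*(+1) + 165636900/534361*(-1) = -25 (each basis 2-blade squares to minus the product of its generators' squares); cross terms between blades sharing an index anticommute and cancel; the commuting (index-disjoint) pairs give grade-4 terms 2*c*c'*(blade product), which cancel blade by blade — e1234: -656408610/534361 + 647520732/534361 + 8887878/534361 = 0 — confirming B is simple. So B^2 = -25.
Answer: rotation, certificate B^2 = -25. The invariant at work: B^2 = -25 is unchanged by conjugation, hence its sign classifies the subgroup whatever basis B is written in.


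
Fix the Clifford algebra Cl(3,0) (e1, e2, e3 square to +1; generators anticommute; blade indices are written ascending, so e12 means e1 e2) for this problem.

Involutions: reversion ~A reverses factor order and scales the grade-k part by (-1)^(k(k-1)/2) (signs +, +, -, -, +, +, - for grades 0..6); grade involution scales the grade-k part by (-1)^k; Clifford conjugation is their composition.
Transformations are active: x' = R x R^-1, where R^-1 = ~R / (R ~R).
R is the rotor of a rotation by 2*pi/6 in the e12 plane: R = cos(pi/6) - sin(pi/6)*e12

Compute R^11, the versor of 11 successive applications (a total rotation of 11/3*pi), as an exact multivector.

The rotor phase is half the rotation angle and phases add under composition, so 11 steps in the e12 plane accumulate phase 11*(pi/6) = 11*pi/6: R^11 = cos(11*pi/6) - sin(11*pi/6)*e12.
cos(11*pi/6) = sqrt(3)/2 and sin(11*pi/6) = -1/2, so R^11 = sqrt(3)/2 + 1/2*e12. The net rotation is 5/3*pi (after discarding 1 full turn, each of which contributes a factor -1 to the rotor); the rotor keeps the half-angle phase exactly.
Answer: sqrt(3)/2 + 1/2*e12


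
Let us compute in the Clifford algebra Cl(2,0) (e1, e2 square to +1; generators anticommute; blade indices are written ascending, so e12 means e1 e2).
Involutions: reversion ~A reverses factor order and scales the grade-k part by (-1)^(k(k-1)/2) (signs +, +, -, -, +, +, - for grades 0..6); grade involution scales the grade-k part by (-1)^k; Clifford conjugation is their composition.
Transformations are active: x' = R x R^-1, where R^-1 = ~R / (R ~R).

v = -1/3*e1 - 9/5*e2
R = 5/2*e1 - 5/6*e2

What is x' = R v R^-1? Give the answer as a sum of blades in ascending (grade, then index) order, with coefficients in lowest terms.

~R = 5/2*e1 - 5/6*e2, and R ~R = 125/18, so R^-1 = ~R / (125/18).
R v = 2/3 - 43/9*e12
Answer: 61/75*e1 + 41/25*e2


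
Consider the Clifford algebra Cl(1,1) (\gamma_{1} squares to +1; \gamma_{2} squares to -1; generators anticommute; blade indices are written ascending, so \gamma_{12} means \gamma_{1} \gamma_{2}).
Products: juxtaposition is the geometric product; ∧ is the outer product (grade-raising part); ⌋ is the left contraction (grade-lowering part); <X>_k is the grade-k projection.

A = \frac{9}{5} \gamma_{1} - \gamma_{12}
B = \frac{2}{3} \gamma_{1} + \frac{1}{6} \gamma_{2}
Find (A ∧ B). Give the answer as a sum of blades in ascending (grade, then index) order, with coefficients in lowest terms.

step 1: \frac{3}{10} \gamma_{12}
Answer: \frac{3}{10} \gamma_{12}


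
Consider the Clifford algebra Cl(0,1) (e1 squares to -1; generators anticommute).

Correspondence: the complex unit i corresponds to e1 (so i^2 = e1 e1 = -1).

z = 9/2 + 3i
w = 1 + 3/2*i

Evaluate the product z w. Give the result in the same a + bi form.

In blades: z = 9/2 + 3*e1, w = 1 + 3/2*e1.
Distribute z over w term by term (generator squares from the signature, products reordered to ascending indices): (9/2)*w = 9/2 + 27/4*e1; (3*e1)*w = -9/2 + 3*e1.
Sum: 39/4*e1; translating back through the correspondence:
Answer: 39/4*i


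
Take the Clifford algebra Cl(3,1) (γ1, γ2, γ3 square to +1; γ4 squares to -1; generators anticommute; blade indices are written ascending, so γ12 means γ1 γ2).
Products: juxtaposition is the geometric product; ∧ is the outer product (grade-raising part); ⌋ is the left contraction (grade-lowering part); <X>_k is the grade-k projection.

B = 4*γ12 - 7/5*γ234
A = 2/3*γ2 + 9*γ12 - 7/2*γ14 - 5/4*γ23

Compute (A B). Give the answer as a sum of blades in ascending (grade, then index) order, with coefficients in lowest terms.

step 1: -36 - 8/3*γ1 - 7/4*γ4 + 5*γ13 - 14*γ24 - 14/15*γ34 - 49/10*γ123 - 63/5*γ134
Answer: -36 - 8/3*γ1 - 7/4*γ4 + 5*γ13 - 14*γ24 - 14/15*γ34 - 49/10*γ123 - 63/5*γ134


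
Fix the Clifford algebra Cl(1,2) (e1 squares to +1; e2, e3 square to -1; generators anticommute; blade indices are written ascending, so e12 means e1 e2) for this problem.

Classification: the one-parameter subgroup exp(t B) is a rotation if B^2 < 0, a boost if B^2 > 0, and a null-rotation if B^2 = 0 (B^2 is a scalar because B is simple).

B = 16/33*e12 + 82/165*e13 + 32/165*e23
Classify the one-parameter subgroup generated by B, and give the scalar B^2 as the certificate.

B^2 term by term: the squares give (16/33)^2*(e12)^2 + (82/165)^2*(e13)^2 + (32/165)^2*(e23)^2 = 256/1089*(+1) + 6724/27225*(+1) + 1024/27225*(-1) = 4/9 (each basis 2-blade squares to minus the product of its generators' squares); cross terms between blades sharing an index anticommute and cancel. So B^2 = 4/9.
Answer: boost, certificate B^2 = 4/9. Check the certificate: B^2 = 4/9, and that sign is decisive whatever form B takes.


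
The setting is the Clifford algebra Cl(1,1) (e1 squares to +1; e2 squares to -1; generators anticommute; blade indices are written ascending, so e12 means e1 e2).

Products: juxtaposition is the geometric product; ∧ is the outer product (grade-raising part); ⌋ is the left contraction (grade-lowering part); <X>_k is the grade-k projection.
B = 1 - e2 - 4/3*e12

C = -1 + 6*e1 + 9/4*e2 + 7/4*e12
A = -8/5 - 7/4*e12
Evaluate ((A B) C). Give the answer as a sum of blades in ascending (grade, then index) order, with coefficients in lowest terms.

step 1: 11/15 - 7/4*e1 + 8/5*e2 + 23/60*e12
step 2: -1133/80 + 647/80*e1 - 85/16*e2 - 1011/80*e12
Answer: -1133/80 + 647/80*e1 - 85/16*e2 - 1011/80*e12


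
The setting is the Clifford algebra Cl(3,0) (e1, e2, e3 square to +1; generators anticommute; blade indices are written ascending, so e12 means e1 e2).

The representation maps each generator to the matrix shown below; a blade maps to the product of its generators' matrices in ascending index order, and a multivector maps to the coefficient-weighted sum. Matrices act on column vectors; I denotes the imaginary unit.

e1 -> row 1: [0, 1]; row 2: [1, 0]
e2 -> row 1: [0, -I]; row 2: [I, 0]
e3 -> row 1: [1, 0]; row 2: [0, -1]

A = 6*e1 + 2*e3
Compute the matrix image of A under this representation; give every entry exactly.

M = (6)*rho(e1) + (2)*rho(e3), summed entrywise:
Answer: row 1: [2, 6]; row 2: [6, -2]
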